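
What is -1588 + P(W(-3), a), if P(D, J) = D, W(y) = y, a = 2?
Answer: -1591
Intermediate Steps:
-1588 + P(W(-3), a) = -1588 - 3 = -1591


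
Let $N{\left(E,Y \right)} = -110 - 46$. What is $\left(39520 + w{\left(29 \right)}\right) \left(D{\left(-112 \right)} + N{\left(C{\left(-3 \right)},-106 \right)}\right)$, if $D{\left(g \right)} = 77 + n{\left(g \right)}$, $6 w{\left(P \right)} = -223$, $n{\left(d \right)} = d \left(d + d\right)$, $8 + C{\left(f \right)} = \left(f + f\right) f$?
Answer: $\frac{5924557073}{6} \approx 9.8743 \cdot 10^{8}$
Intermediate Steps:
$C{\left(f \right)} = -8 + 2 f^{2}$ ($C{\left(f \right)} = -8 + \left(f + f\right) f = -8 + 2 f f = -8 + 2 f^{2}$)
$n{\left(d \right)} = 2 d^{2}$ ($n{\left(d \right)} = d 2 d = 2 d^{2}$)
$N{\left(E,Y \right)} = -156$ ($N{\left(E,Y \right)} = -110 - 46 = -156$)
$w{\left(P \right)} = - \frac{223}{6}$ ($w{\left(P \right)} = \frac{1}{6} \left(-223\right) = - \frac{223}{6}$)
$D{\left(g \right)} = 77 + 2 g^{2}$
$\left(39520 + w{\left(29 \right)}\right) \left(D{\left(-112 \right)} + N{\left(C{\left(-3 \right)},-106 \right)}\right) = \left(39520 - \frac{223}{6}\right) \left(\left(77 + 2 \left(-112\right)^{2}\right) - 156\right) = \frac{236897 \left(\left(77 + 2 \cdot 12544\right) - 156\right)}{6} = \frac{236897 \left(\left(77 + 25088\right) - 156\right)}{6} = \frac{236897 \left(25165 - 156\right)}{6} = \frac{236897}{6} \cdot 25009 = \frac{5924557073}{6}$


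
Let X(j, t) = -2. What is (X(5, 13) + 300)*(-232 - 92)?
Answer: -96552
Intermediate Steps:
(X(5, 13) + 300)*(-232 - 92) = (-2 + 300)*(-232 - 92) = 298*(-324) = -96552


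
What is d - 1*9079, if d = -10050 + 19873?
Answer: 744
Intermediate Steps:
d = 9823
d - 1*9079 = 9823 - 1*9079 = 9823 - 9079 = 744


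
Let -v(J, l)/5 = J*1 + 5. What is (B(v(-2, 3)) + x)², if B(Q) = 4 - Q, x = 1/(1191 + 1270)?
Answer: 2186497600/6056521 ≈ 361.02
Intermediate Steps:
v(J, l) = -25 - 5*J (v(J, l) = -5*(J*1 + 5) = -5*(J + 5) = -5*(5 + J) = -25 - 5*J)
x = 1/2461 ≈ 0.00040634
(B(v(-2, 3)) + x)² = ((4 - (-25 - 5*(-2))) + 1/2461)² = ((4 - (-25 + 10)) + 1/2461)² = ((4 - 1*(-15)) + 1/2461)² = ((4 + 15) + 1/2461)² = (19 + 1/2461)² = (46760/2461)² = 2186497600/6056521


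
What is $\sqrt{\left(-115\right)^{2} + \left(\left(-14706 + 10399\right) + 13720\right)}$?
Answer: $7 \sqrt{462} \approx 150.46$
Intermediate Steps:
$\sqrt{\left(-115\right)^{2} + \left(\left(-14706 + 10399\right) + 13720\right)} = \sqrt{13225 + \left(-4307 + 13720\right)} = \sqrt{13225 + 9413} = \sqrt{22638} = 7 \sqrt{462}$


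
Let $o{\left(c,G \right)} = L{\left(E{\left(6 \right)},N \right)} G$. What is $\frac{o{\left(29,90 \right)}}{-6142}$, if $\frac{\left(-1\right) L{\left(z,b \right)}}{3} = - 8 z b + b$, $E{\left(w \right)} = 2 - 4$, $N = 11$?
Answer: $\frac{25245}{3071} \approx 8.2204$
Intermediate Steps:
$E{\left(w \right)} = -2$ ($E{\left(w \right)} = 2 - 4 = -2$)
$L{\left(z,b \right)} = - 3 b + 24 b z$ ($L{\left(z,b \right)} = - 3 \left(- 8 z b + b\right) = - 3 \left(- 8 b z + b\right) = - 3 \left(b - 8 b z\right) = - 3 b + 24 b z$)
$o{\left(c,G \right)} = - 561 G$ ($o{\left(c,G \right)} = 3 \cdot 11 \left(-1 + 8 \left(-2\right)\right) G = 3 \cdot 11 \left(-1 - 16\right) G = 3 \cdot 11 \left(-17\right) G = - 561 G$)
$\frac{o{\left(29,90 \right)}}{-6142} = \frac{\left(-561\right) 90}{-6142} = \left(-50490\right) \left(- \frac{1}{6142}\right) = \frac{25245}{3071}$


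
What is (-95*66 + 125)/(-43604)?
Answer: 6145/43604 ≈ 0.14093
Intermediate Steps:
(-95*66 + 125)/(-43604) = (-6270 + 125)*(-1/43604) = -6145*(-1/43604) = 6145/43604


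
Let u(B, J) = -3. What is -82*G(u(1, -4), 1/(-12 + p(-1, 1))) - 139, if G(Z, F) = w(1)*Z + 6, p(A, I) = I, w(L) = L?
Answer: -385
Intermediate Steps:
G(Z, F) = 6 + Z (G(Z, F) = 1*Z + 6 = Z + 6 = 6 + Z)
-82*G(u(1, -4), 1/(-12 + p(-1, 1))) - 139 = -82*(6 - 3) - 139 = -82*3 - 139 = -246 - 139 = -385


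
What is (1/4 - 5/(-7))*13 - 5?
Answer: 211/28 ≈ 7.5357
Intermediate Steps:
(1/4 - 5/(-7))*13 - 5 = (1*(¼) - 5*(-⅐))*13 - 5 = (¼ + 5/7)*13 - 5 = (27/28)*13 - 5 = 351/28 - 5 = 211/28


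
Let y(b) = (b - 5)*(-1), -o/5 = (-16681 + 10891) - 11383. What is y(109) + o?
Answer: 85761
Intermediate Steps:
o = 85865 (o = -5*((-16681 + 10891) - 11383) = -5*(-5790 - 11383) = -5*(-17173) = 85865)
y(b) = 5 - b (y(b) = (-5 + b)*(-1) = 5 - b)
y(109) + o = (5 - 1*109) + 85865 = (5 - 109) + 85865 = -104 + 85865 = 85761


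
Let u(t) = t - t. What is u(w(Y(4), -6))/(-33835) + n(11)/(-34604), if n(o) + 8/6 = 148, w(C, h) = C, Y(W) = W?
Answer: -110/25953 ≈ -0.0042384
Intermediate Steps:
u(t) = 0
n(o) = 440/3 (n(o) = -4/3 + 148 = 440/3)
u(w(Y(4), -6))/(-33835) + n(11)/(-34604) = 0/(-33835) + (440/3)/(-34604) = 0*(-1/33835) + (440/3)*(-1/34604) = 0 - 110/25953 = -110/25953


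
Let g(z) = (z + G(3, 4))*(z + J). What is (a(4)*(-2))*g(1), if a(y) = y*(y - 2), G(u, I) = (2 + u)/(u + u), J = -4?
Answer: 88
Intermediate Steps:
G(u, I) = (2 + u)/(2*u) (G(u, I) = (2 + u)/((2*u)) = (2 + u)*(1/(2*u)) = (2 + u)/(2*u))
g(z) = (-4 + z)*(5/6 + z) (g(z) = (z + (1/2)*(2 + 3)/3)*(z - 4) = (z + (1/2)*(1/3)*5)*(-4 + z) = (z + 5/6)*(-4 + z) = (5/6 + z)*(-4 + z) = (-4 + z)*(5/6 + z))
a(y) = y*(-2 + y)
(a(4)*(-2))*g(1) = ((4*(-2 + 4))*(-2))*(-10/3 + 1**2 - 19/6*1) = ((4*2)*(-2))*(-10/3 + 1 - 19/6) = (8*(-2))*(-11/2) = -16*(-11/2) = 88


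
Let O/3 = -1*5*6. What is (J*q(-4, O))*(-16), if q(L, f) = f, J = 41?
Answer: 59040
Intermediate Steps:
O = -90 (O = 3*(-1*5*6) = 3*(-5*6) = 3*(-30) = -90)
(J*q(-4, O))*(-16) = (41*(-90))*(-16) = -3690*(-16) = 59040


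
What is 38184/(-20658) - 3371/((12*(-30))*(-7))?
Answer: -27643633/8676360 ≈ -3.1861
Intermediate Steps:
38184/(-20658) - 3371/((12*(-30))*(-7)) = 38184*(-1/20658) - 3371/((-360*(-7))) = -6364/3443 - 3371/2520 = -27643633/8676360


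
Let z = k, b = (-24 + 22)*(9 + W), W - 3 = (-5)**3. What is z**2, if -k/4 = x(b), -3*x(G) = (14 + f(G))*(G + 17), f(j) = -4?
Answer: 10497600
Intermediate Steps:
W = -122 (W = 3 + (-5)**3 = 3 - 125 = -122)
b = 226 (b = (-24 + 22)*(9 - 122) = -2*(-113) = 226)
x(G) = -170/3 - 10*G/3 (x(G) = -(14 - 4)*(G + 17)/3 = -10*(17 + G)/3 = -(170 + 10*G)/3 = -170/3 - 10*G/3)
k = 3240 (k = -4*(-170/3 - 10/3*226) = -4*(-170/3 - 2260/3) = -4*(-810) = 3240)
z = 3240
z**2 = 3240**2 = 10497600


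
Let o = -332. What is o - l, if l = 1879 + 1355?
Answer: -3566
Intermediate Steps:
l = 3234
o - l = -332 - 1*3234 = -332 - 3234 = -3566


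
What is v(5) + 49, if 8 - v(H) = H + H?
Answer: 47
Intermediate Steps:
v(H) = 8 - 2*H (v(H) = 8 - (H + H) = 8 - 2*H)
v(5) + 49 = (8 - 2*5) + 49 = (8 - 10) + 49 = -2 + 49 = 47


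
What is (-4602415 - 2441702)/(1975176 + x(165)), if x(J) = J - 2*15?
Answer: -2348039/658437 ≈ -3.5661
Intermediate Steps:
x(J) = -30 + J (x(J) = J - 30 = -30 + J)
(-4602415 - 2441702)/(1975176 + x(165)) = (-4602415 - 2441702)/(1975176 + (-30 + 165)) = -7044117/(1975176 + 135) = -7044117/1975311 = -7044117*1/1975311 = -2348039/658437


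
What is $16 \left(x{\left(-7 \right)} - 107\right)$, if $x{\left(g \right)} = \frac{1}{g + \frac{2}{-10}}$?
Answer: $- \frac{15428}{9} \approx -1714.2$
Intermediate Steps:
$x{\left(g \right)} = \frac{1}{- \frac{1}{5} + g}$ ($x{\left(g \right)} = \frac{1}{g + 2 \left(- \frac{1}{10}\right)} = \frac{1}{g - \frac{1}{5}} = \frac{1}{- \frac{1}{5} + g}$)
$16 \left(x{\left(-7 \right)} - 107\right) = 16 \left(\frac{5}{-1 + 5 \left(-7\right)} - 107\right) = 16 \left(\frac{5}{-1 - 35} - 107\right) = 16 \left(\frac{5}{-36} - 107\right) = 16 \left(5 \left(- \frac{1}{36}\right) - 107\right) = 16 \left(- \frac{5}{36} - 107\right) = 16 \left(- \frac{3857}{36}\right) = - \frac{15428}{9}$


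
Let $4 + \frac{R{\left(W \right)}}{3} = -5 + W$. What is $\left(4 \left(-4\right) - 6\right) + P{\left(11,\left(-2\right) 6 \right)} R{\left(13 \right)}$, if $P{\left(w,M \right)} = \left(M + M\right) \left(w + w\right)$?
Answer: $-6358$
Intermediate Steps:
$R{\left(W \right)} = -27 + 3 W$ ($R{\left(W \right)} = -12 + 3 \left(-5 + W\right) = -12 + \left(-15 + 3 W\right) = -27 + 3 W$)
$P{\left(w,M \right)} = 4 M w$ ($P{\left(w,M \right)} = 2 M 2 w = 4 M w$)
$\left(4 \left(-4\right) - 6\right) + P{\left(11,\left(-2\right) 6 \right)} R{\left(13 \right)} = \left(4 \left(-4\right) - 6\right) + 4 \left(\left(-2\right) 6\right) 11 \left(-27 + 3 \cdot 13\right) = \left(-16 - 6\right) + 4 \left(-12\right) 11 \left(-27 + 39\right) = -22 - 6336 = -6358$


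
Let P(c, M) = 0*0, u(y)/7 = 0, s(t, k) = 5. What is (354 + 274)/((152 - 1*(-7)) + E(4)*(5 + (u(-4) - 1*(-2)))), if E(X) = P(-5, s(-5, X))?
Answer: 628/159 ≈ 3.9497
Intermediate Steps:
u(y) = 0 (u(y) = 7*0 = 0)
P(c, M) = 0
E(X) = 0
(354 + 274)/((152 - 1*(-7)) + E(4)*(5 + (u(-4) - 1*(-2)))) = (354 + 274)/((152 - 1*(-7)) + 0*(5 + (0 - 1*(-2)))) = 628/((152 + 7) + 0*(5 + (0 + 2))) = 628/(159 + 0*(5 + 2)) = 628/(159 + 0*7) = 628/(159 + 0) = 628/159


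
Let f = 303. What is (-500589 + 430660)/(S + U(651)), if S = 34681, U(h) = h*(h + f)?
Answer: -69929/655735 ≈ -0.10664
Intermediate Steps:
U(h) = h*(303 + h) (U(h) = h*(h + 303) = h*(303 + h))
(-500589 + 430660)/(S + U(651)) = (-500589 + 430660)/(34681 + 651*(303 + 651)) = -69929/(34681 + 651*954) = -69929/(34681 + 621054) = -69929/655735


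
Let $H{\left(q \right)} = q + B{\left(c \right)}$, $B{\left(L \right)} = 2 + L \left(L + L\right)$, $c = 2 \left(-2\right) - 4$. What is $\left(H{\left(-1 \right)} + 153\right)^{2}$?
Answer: $79524$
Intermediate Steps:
$c = -8$ ($c = -4 - 4 = -8$)
$B{\left(L \right)} = 2 + 2 L^{2}$ ($B{\left(L \right)} = 2 + L 2 L = 2 + 2 L^{2}$)
$H{\left(q \right)} = 130 + q$ ($H{\left(q \right)} = q + \left(2 + 2 \left(-8\right)^{2}\right) = q + \left(2 + 2 \cdot 64\right) = q + \left(2 + 128\right) = q + 130 = 130 + q$)
$\left(H{\left(-1 \right)} + 153\right)^{2} = \left(\left(130 - 1\right) + 153\right)^{2} = \left(129 + 153\right)^{2} = 282^{2} = 79524$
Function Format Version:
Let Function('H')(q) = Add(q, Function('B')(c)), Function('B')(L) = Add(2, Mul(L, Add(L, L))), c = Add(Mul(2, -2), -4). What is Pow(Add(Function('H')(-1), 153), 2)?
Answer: 79524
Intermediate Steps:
c = -8 (c = Add(-4, -4) = -8)
Function('B')(L) = Add(2, Mul(2, Pow(L, 2))) (Function('B')(L) = Add(2, Mul(L, Mul(2, L))) = Add(2, Mul(2, Pow(L, 2))))
Function('H')(q) = Add(130, q) (Function('H')(q) = Add(q, Add(2, Mul(2, Pow(-8, 2)))) = Add(q, Add(2, Mul(2, 64))) = Add(q, Add(2, 128)) = Add(q, 130) = Add(130, q))
Pow(Add(Function('H')(-1), 153), 2) = Pow(Add(Add(130, -1), 153), 2) = Pow(Add(129, 153), 2) = Pow(282, 2) = 79524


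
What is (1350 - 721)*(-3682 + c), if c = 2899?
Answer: -492507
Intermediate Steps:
(1350 - 721)*(-3682 + c) = (1350 - 721)*(-3682 + 2899) = 629*(-783) = -492507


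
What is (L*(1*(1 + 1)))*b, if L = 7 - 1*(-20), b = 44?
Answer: 2376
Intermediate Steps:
L = 27 (L = 7 + 20 = 27)
(L*(1*(1 + 1)))*b = (27*(1*(1 + 1)))*44 = (27*(1*2))*44 = (27*2)*44 = 54*44 = 2376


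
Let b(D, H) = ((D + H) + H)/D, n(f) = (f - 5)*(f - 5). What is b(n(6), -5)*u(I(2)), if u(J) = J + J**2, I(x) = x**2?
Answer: -180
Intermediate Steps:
n(f) = (-5 + f)**2 (n(f) = (-5 + f)*(-5 + f) = (-5 + f)**2)
b(D, H) = (D + 2*H)/D
b(n(6), -5)*u(I(2)) = (((-5 + 6)**2 + 2*(-5))/((-5 + 6)**2))*(2**2*(1 + 2**2)) = ((1**2 - 10)/(1**2))*(4*(1 + 4)) = ((1 - 10)/1)*(4*5) = (1*(-9))*20 = -9*20 = -180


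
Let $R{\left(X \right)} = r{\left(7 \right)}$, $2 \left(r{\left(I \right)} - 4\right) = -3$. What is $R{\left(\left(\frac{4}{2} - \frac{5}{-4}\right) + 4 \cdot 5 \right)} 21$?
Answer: $\frac{105}{2} \approx 52.5$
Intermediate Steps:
$r{\left(I \right)} = \frac{5}{2}$ ($r{\left(I \right)} = 4 + \frac{1}{2} \left(-3\right) = 4 - \frac{3}{2} = \frac{5}{2}$)
$R{\left(X \right)} = \frac{5}{2}$
$R{\left(\left(\frac{4}{2} - \frac{5}{-4}\right) + 4 \cdot 5 \right)} 21 = \frac{5}{2} \cdot 21 = \frac{105}{2}$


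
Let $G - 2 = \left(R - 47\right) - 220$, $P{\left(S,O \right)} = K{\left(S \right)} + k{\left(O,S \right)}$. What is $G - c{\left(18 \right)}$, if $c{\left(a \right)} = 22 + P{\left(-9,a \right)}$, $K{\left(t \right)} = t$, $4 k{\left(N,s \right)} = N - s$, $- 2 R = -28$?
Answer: $- \frac{1083}{4} \approx -270.75$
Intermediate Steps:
$R = 14$ ($R = \left(- \frac{1}{2}\right) \left(-28\right) = 14$)
$k{\left(N,s \right)} = - \frac{s}{4} + \frac{N}{4}$ ($k{\left(N,s \right)} = \frac{N - s}{4} = - \frac{s}{4} + \frac{N}{4}$)
$P{\left(S,O \right)} = \frac{O}{4} + \frac{3 S}{4}$ ($P{\left(S,O \right)} = S + \left(- \frac{S}{4} + \frac{O}{4}\right) = \frac{O}{4} + \frac{3 S}{4}$)
$c{\left(a \right)} = \frac{61}{4} + \frac{a}{4}$ ($c{\left(a \right)} = 22 + \left(\frac{a}{4} + \frac{3}{4} \left(-9\right)\right) = 22 + \left(\frac{a}{4} - \frac{27}{4}\right) = 22 + \left(- \frac{27}{4} + \frac{a}{4}\right) = \frac{61}{4} + \frac{a}{4}$)
$G = -251$ ($G = 2 + \left(\left(14 - 47\right) - 220\right) = 2 - 253 = -251$)
$G - c{\left(18 \right)} = -251 - \left(\frac{61}{4} + \frac{1}{4} \cdot 18\right) = -251 - \left(\frac{61}{4} + \frac{9}{2}\right) = -251 - \frac{79}{4} = - \frac{1083}{4}$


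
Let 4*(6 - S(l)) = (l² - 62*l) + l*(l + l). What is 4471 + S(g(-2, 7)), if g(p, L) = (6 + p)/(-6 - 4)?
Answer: 111767/25 ≈ 4470.7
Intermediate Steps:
g(p, L) = -⅗ - p/10 (g(p, L) = (6 + p)/(-10) = (6 + p)*(-⅒) = -⅗ - p/10)
S(l) = 6 - 3*l²/4 + 31*l/2 (S(l) = 6 - ((l² - 62*l) + l*(l + l))/4 = 6 - ((l² - 62*l) + l*(2*l))/4 = 6 - ((l² - 62*l) + 2*l²)/4 = 6 - (-62*l + 3*l²)/4 = 6 + (-3*l²/4 + 31*l/2) = 6 - 3*l²/4 + 31*l/2)
4471 + S(g(-2, 7)) = 4471 + (6 - 3*(-⅗ - ⅒*(-2))²/4 + 31*(-⅗ - ⅒*(-2))/2) = 4471 + (6 - 3*(-⅗ + ⅕)²/4 + 31*(-⅗ + ⅕)/2) = 4471 + (6 - 3*(-⅖)²/4 + (31/2)*(-⅖)) = 4471 + (6 - ¾*4/25 - 31/5) = 4471 + (6 - 3/25 - 31/5) = 4471 - 8/25 = 111767/25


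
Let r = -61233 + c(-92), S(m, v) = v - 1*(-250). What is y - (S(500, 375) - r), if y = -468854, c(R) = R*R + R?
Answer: -522340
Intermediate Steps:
c(R) = R + R² (c(R) = R² + R = R + R²)
S(m, v) = 250 + v (S(m, v) = v + 250 = 250 + v)
r = -52861 (r = -61233 - 92*(1 - 92) = -61233 - 92*(-91) = -61233 + 8372 = -52861)
y - (S(500, 375) - r) = -468854 - ((250 + 375) - 1*(-52861)) = -468854 - (625 + 52861) = -468854 - 1*53486 = -468854 - 53486 = -522340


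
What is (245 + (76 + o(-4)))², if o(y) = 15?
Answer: 112896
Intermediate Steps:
(245 + (76 + o(-4)))² = (245 + (76 + 15))² = (245 + 91)² = 336² = 112896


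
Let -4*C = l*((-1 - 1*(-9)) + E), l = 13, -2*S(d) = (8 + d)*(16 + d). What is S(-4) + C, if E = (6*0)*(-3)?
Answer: -50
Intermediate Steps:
E = 0 (E = 0*(-3) = 0)
S(d) = -(8 + d)*(16 + d)/2
C = -26 (C = -13*((-1 - 1*(-9)) + 0)/4 = -13*((-1 + 9) + 0)/4 = -13*(8 + 0)/4 = -13*8/4 = -¼*104 = -26)
S(-4) + C = (-64 - 12*(-4) - ½*(-4)²) - 26 = (-64 + 48 - ½*16) - 26 = (-64 + 48 - 8) - 26 = -24 - 26 = -50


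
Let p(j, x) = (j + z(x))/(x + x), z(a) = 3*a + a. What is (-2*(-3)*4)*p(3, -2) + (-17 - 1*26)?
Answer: -13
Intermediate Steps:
z(a) = 4*a
p(j, x) = (j + 4*x)/(2*x) (p(j, x) = (j + 4*x)/(x + x) = (j + 4*x)/((2*x)) = (j + 4*x)*(1/(2*x)) = (j + 4*x)/(2*x))
(-2*(-3)*4)*p(3, -2) + (-17 - 1*26) = (-2*(-3)*4)*(2 + (½)*3/(-2)) + (-17 - 1*26) = (6*4)*(2 + (½)*3*(-½)) + (-17 - 26) = 24*(2 - ¾) - 43 = 24*(5/4) - 43 = 30 - 43 = -13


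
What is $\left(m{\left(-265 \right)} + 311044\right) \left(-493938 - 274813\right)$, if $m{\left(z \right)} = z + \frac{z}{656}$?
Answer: $- \frac{156725849852009}{656} \approx -2.3891 \cdot 10^{11}$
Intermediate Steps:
$m{\left(z \right)} = \frac{657 z}{656}$ ($m{\left(z \right)} = z + z \frac{1}{656} = z + \frac{z}{656} = \frac{657 z}{656}$)
$\left(m{\left(-265 \right)} + 311044\right) \left(-493938 - 274813\right) = \left(\frac{657}{656} \left(-265\right) + 311044\right) \left(-493938 - 274813\right) = \left(- \frac{174105}{656} + 311044\right) \left(-768751\right) = \frac{203870759}{656} \left(-768751\right) = - \frac{156725849852009}{656}$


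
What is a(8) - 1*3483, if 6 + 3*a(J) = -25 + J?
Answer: -10472/3 ≈ -3490.7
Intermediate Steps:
a(J) = -31/3 + J/3 (a(J) = -2 + (-25 + J)/3 = -2 + (-25/3 + J/3) = -31/3 + J/3)
a(8) - 1*3483 = (-31/3 + (⅓)*8) - 1*3483 = (-31/3 + 8/3) - 3483 = -23/3 - 3483 = -10472/3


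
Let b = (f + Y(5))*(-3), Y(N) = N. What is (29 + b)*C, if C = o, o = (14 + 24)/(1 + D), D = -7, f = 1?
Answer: -209/3 ≈ -69.667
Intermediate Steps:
o = -19/3 (o = (14 + 24)/(1 - 7) = 38/(-6) = 38*(-⅙) = -19/3 ≈ -6.3333)
b = -18 (b = (1 + 5)*(-3) = 6*(-3) = -18)
C = -19/3 ≈ -6.3333
(29 + b)*C = (29 - 18)*(-19/3) = 11*(-19/3) = -209/3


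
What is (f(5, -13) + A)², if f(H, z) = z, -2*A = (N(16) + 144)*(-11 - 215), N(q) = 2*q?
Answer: 395015625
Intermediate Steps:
A = 19888 (A = -(2*16 + 144)*(-11 - 215)/2 = -(32 + 144)*(-226)/2 = -88*(-226) = -½*(-39776) = 19888)
(f(5, -13) + A)² = (-13 + 19888)² = 19875² = 395015625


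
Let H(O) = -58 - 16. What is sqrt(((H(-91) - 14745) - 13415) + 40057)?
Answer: sqrt(11823) ≈ 108.73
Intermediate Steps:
H(O) = -74
sqrt(((H(-91) - 14745) - 13415) + 40057) = sqrt(((-74 - 14745) - 13415) + 40057) = sqrt((-14819 - 13415) + 40057) = sqrt(-28234 + 40057) = sqrt(11823)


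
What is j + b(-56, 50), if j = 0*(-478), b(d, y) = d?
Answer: -56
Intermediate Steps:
j = 0
j + b(-56, 50) = 0 - 56 = -56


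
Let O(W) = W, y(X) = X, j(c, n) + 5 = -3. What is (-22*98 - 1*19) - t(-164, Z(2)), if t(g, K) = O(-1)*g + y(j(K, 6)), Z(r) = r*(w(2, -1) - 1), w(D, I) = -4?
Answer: -2331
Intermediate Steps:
j(c, n) = -8 (j(c, n) = -5 - 3 = -8)
Z(r) = -5*r (Z(r) = r*(-4 - 1) = r*(-5) = -5*r)
t(g, K) = -8 - g (t(g, K) = -g - 8 = -8 - g)
(-22*98 - 1*19) - t(-164, Z(2)) = (-22*98 - 1*19) - (-8 - 1*(-164)) = (-2156 - 19) - (-8 + 164) = -2175 - 1*156 = -2175 - 156 = -2331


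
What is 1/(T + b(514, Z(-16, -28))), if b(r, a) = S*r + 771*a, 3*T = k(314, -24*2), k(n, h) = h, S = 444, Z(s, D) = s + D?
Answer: 1/194276 ≈ 5.1473e-6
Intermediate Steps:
Z(s, D) = D + s
T = -16 (T = (-24*2)/3 = (⅓)*(-48) = -16)
b(r, a) = 444*r + 771*a
1/(T + b(514, Z(-16, -28))) = 1/(-16 + (444*514 + 771*(-28 - 16))) = 1/(-16 + (228216 + 771*(-44))) = 1/(-16 + (228216 - 33924)) = 1/(-16 + 194292) = 1/194276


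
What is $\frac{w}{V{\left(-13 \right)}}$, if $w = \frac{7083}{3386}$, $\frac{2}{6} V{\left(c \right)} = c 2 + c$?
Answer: $- \frac{787}{44018} \approx -0.017879$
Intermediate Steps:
$V{\left(c \right)} = 9 c$ ($V{\left(c \right)} = 3 \left(c 2 + c\right) = 3 \left(2 c + c\right) = 3 \cdot 3 c = 9 c$)
$w = \frac{7083}{3386}$ ($w = 7083 \cdot \frac{1}{3386} = \frac{7083}{3386} \approx 2.0919$)
$\frac{w}{V{\left(-13 \right)}} = \frac{7083}{3386 \cdot 9 \left(-13\right)} = \frac{7083}{3386 \left(-117\right)} = \frac{7083}{3386} \left(- \frac{1}{117}\right) = - \frac{787}{44018}$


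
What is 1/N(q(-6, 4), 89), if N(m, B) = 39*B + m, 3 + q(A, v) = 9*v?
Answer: 1/3504 ≈ 0.00028539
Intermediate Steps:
q(A, v) = -3 + 9*v
N(m, B) = m + 39*B
1/N(q(-6, 4), 89) = 1/((-3 + 9*4) + 39*89) = 1/((-3 + 36) + 3471) = 1/(33 + 3471) = 1/3504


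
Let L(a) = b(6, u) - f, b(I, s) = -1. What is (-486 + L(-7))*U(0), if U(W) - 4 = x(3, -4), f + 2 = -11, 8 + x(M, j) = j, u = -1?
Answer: 3792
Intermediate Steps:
x(M, j) = -8 + j
f = -13 (f = -2 - 11 = -13)
L(a) = 12 (L(a) = -1 - 1*(-13) = -1 + 13 = 12)
U(W) = -8 (U(W) = 4 + (-8 - 4) = 4 - 12 = -8)
(-486 + L(-7))*U(0) = (-486 + 12)*(-8) = -474*(-8) = 3792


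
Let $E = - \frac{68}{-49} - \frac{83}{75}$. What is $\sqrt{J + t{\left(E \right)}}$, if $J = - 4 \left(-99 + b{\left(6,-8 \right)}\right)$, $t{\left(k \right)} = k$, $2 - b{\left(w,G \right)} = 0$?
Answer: $\frac{\sqrt{4280799}}{105} \approx 19.705$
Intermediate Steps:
$E = \frac{1033}{3675}$ ($E = \left(-68\right) \left(- \frac{1}{49}\right) - \frac{83}{75} = \frac{68}{49} - \frac{83}{75} = \frac{1033}{3675} \approx 0.28109$)
$b{\left(w,G \right)} = 2$ ($b{\left(w,G \right)} = 2 - 0 = 2 + 0 = 2$)
$J = 388$ ($J = - 4 \left(-99 + 2\right) = \left(-4\right) \left(-97\right) = 388$)
$\sqrt{J + t{\left(E \right)}} = \sqrt{388 + \frac{1033}{3675}} = \sqrt{\frac{1426933}{3675}} = \frac{\sqrt{4280799}}{105}$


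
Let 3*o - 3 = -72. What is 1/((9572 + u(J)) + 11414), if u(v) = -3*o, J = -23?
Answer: 1/21055 ≈ 4.7495e-5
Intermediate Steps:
o = -23 (o = 1 + (⅓)*(-72) = 1 - 24 = -23)
u(v) = 69 (u(v) = -3*(-23) = 69)
1/((9572 + u(J)) + 11414) = 1/((9572 + 69) + 11414) = 1/(9641 + 11414) = 1/21055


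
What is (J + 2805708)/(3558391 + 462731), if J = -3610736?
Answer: -57502/287223 ≈ -0.20020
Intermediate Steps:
(J + 2805708)/(3558391 + 462731) = (-3610736 + 2805708)/(3558391 + 462731) = -805028/4021122 = -805028*1/4021122 = -57502/287223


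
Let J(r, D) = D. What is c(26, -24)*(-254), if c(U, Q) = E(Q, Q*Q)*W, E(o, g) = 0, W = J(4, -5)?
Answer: 0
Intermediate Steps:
W = -5
c(U, Q) = 0 (c(U, Q) = 0*(-5) = 0)
c(26, -24)*(-254) = 0*(-254) = 0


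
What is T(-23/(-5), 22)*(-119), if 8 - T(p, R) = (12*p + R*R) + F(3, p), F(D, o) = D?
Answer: 317849/5 ≈ 63570.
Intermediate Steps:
T(p, R) = 5 - R² - 12*p (T(p, R) = 8 - ((12*p + R*R) + 3) = 8 - ((12*p + R²) + 3) = 8 - ((R² + 12*p) + 3) = 8 - (3 + R² + 12*p) = 8 + (-3 - R² - 12*p) = 5 - R² - 12*p)
T(-23/(-5), 22)*(-119) = (5 - 1*22² - (-276)/(-5))*(-119) = (5 - 1*484 - (-276)*(-1)/5)*(-119) = (5 - 484 - 12*23/5)*(-119) = (5 - 484 - 276/5)*(-119) = -2671/5*(-119) = 317849/5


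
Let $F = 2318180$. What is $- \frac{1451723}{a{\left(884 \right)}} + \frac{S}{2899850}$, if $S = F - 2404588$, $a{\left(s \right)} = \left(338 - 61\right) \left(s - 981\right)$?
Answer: $\frac{2103728622499}{38958034825} \approx 54.0$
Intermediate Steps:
$a{\left(s \right)} = -271737 + 277 s$ ($a{\left(s \right)} = 277 \left(-981 + s\right) = -271737 + 277 s$)
$S = -86408$ ($S = 2318180 - 2404588 = -86408$)
$- \frac{1451723}{a{\left(884 \right)}} + \frac{S}{2899850} = - \frac{1451723}{-271737 + 277 \cdot 884} - \frac{86408}{2899850} = - \frac{1451723}{-271737 + 244868} - \frac{43204}{1449925} = - \frac{1451723}{-26869} - \frac{43204}{1449925} = \left(-1451723\right) \left(- \frac{1}{26869}\right) - \frac{43204}{1449925} = \frac{1451723}{26869} - \frac{43204}{1449925} = \frac{2103728622499}{38958034825}$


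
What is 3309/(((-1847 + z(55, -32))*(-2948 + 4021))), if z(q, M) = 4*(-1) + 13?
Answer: -3309/1972174 ≈ -0.0016778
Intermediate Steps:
z(q, M) = 9 (z(q, M) = -4 + 13 = 9)
3309/(((-1847 + z(55, -32))*(-2948 + 4021))) = 3309/(((-1847 + 9)*(-2948 + 4021))) = 3309/((-1838*1073)) = 3309/(-1972174) = 3309*(-1/1972174) = -3309/1972174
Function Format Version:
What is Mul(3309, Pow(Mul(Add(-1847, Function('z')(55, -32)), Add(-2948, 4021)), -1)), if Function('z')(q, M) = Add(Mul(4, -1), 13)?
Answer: Rational(-3309, 1972174) ≈ -0.0016778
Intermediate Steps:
Function('z')(q, M) = 9 (Function('z')(q, M) = Add(-4, 13) = 9)
Mul(3309, Pow(Mul(Add(-1847, Function('z')(55, -32)), Add(-2948, 4021)), -1)) = Mul(3309, Pow(Mul(Add(-1847, 9), Add(-2948, 4021)), -1)) = Mul(3309, Pow(Mul(-1838, 1073), -1)) = Mul(3309, Pow(-1972174, -1)) = Mul(3309, Rational(-1, 1972174)) = Rational(-3309, 1972174)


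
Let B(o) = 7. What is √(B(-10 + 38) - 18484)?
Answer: 3*I*√2053 ≈ 135.93*I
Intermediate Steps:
√(B(-10 + 38) - 18484) = √(7 - 18484) = √(-18477) = 3*I*√2053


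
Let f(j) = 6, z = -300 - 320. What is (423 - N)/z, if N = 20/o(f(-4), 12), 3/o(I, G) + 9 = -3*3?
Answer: -543/620 ≈ -0.87581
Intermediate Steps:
z = -620
o(I, G) = -⅙ (o(I, G) = 3/(-9 - 3*3) = 3/(-9 - 9) = 3/(-18) = 3*(-1/18) = -⅙)
N = -120 (N = 20/(-⅙) = 20*(-6) = -120)
(423 - N)/z = (423 - 1*(-120))/(-620) = (423 + 120)*(-1/620) = 543*(-1/620) = -543/620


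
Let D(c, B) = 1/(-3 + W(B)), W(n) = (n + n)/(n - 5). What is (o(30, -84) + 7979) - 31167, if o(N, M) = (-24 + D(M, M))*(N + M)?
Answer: -240278/11 ≈ -21843.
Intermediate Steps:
W(n) = 2*n/(-5 + n) (W(n) = (2*n)/(-5 + n) = 2*n/(-5 + n))
D(c, B) = 1/(-3 + 2*B/(-5 + B))
o(N, M) = (-24 + (-5 + M)/(15 - M))*(M + N) (o(N, M) = (-24 + (-5 + M)/(15 - M))*(N + M) = (-24 + (-5 + M)/(15 - M))*(M + N))
(o(30, -84) + 7979) - 31167 = (5*(-5*(-84)**2 + 73*(-84) + 73*30 - 5*(-84)*30)/(-15 - 84) + 7979) - 31167 = (5*(-5*7056 - 6132 + 2190 + 12600)/(-99) + 7979) - 31167 = (5*(-1/99)*(-35280 - 6132 + 2190 + 12600) + 7979) - 31167 = (5*(-1/99)*(-26622) + 7979) - 31167 = (14790/11 + 7979) - 31167 = 102559/11 - 31167 = -240278/11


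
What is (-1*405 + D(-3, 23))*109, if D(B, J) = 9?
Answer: -43164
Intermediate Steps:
(-1*405 + D(-3, 23))*109 = (-1*405 + 9)*109 = (-405 + 9)*109 = -396*109 = -43164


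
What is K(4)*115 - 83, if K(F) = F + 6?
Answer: 1067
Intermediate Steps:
K(F) = 6 + F
K(4)*115 - 83 = (6 + 4)*115 - 83 = 10*115 - 83 = 1150 - 83 = 1067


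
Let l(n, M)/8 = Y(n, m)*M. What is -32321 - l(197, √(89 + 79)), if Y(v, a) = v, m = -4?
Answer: -32321 - 3152*√42 ≈ -52748.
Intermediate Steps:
l(n, M) = 8*M*n (l(n, M) = 8*(n*M) = 8*(M*n) = 8*M*n)
-32321 - l(197, √(89 + 79)) = -32321 - 8*√(89 + 79)*197 = -32321 - 8*√168*197 = -32321 - 8*2*√42*197 = -32321 - 3152*√42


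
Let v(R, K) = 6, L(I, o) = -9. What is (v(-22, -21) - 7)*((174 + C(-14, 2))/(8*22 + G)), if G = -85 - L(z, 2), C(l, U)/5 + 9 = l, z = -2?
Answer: -59/100 ≈ -0.59000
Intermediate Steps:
C(l, U) = -45 + 5*l
G = -76 (G = -85 - 1*(-9) = -85 + 9 = -76)
(v(-22, -21) - 7)*((174 + C(-14, 2))/(8*22 + G)) = (6 - 7)*((174 + (-45 + 5*(-14)))/(8*22 - 76)) = -(174 + (-45 - 70))/(176 - 76) = -(174 - 115)/100 = -59/100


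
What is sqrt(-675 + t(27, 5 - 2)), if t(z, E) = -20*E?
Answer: 7*I*sqrt(15) ≈ 27.111*I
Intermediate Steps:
sqrt(-675 + t(27, 5 - 2)) = sqrt(-675 - 20*(5 - 2)) = sqrt(-675 - 20*3) = sqrt(-675 - 60) = sqrt(-735) = 7*I*sqrt(15)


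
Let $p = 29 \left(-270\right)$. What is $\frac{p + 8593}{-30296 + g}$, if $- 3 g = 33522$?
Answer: $- \frac{763}{41470} \approx -0.018399$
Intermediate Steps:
$g = -11174$ ($g = \left(- \frac{1}{3}\right) 33522 = -11174$)
$p = -7830$
$\frac{p + 8593}{-30296 + g} = \frac{-7830 + 8593}{-30296 - 11174} = \frac{763}{-41470} = 763 \left(- \frac{1}{41470}\right) = - \frac{763}{41470}$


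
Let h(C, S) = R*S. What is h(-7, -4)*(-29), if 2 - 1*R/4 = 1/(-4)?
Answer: 1044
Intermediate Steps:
R = 9 (R = 8 - 4/(-4) = 8 - 4*(-1/4) = 8 + 1 = 9)
h(C, S) = 9*S
h(-7, -4)*(-29) = (9*(-4))*(-29) = -36*(-29) = 1044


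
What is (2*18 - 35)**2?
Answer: 1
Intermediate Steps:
(2*18 - 35)**2 = (36 - 35)**2 = 1**2 = 1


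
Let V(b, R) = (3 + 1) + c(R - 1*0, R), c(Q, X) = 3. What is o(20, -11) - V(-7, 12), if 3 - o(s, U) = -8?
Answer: 4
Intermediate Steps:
o(s, U) = 11 (o(s, U) = 3 - 1*(-8) = 3 + 8 = 11)
V(b, R) = 7 (V(b, R) = (3 + 1) + 3 = 4 + 3 = 7)
o(20, -11) - V(-7, 12) = 11 - 1*7 = 11 - 7 = 4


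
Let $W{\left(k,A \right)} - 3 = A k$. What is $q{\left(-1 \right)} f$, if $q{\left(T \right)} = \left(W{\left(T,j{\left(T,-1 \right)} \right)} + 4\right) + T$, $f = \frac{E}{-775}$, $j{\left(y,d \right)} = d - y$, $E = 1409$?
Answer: $- \frac{8454}{775} \approx -10.908$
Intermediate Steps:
$f = - \frac{1409}{775}$ ($f = \frac{1409}{-775} = 1409 \left(- \frac{1}{775}\right) = - \frac{1409}{775} \approx -1.8181$)
$W{\left(k,A \right)} = 3 + A k$
$q{\left(T \right)} = 7 + T + T \left(-1 - T\right)$ ($q{\left(T \right)} = \left(\left(3 + \left(-1 - T\right) T\right) + 4\right) + T = \left(\left(3 + T \left(-1 - T\right)\right) + 4\right) + T = \left(7 + T \left(-1 - T\right)\right) + T = 7 + T + T \left(-1 - T\right)$)
$q{\left(-1 \right)} f = \left(7 - \left(-1\right)^{2}\right) \left(- \frac{1409}{775}\right) = \left(7 - 1\right) \left(- \frac{1409}{775}\right) = 6 \left(- \frac{1409}{775}\right) = - \frac{8454}{775}$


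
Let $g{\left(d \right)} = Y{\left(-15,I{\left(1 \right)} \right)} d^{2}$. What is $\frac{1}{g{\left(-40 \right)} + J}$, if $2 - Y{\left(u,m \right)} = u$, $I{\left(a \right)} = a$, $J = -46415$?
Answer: $- \frac{1}{19215} \approx -5.2043 \cdot 10^{-5}$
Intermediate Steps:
$Y{\left(u,m \right)} = 2 - u$
$g{\left(d \right)} = 17 d^{2}$ ($g{\left(d \right)} = \left(2 - -15\right) d^{2} = \left(2 + 15\right) d^{2} = 17 d^{2}$)
$\frac{1}{g{\left(-40 \right)} + J} = \frac{1}{17 \left(-40\right)^{2} - 46415} = \frac{1}{17 \cdot 1600 - 46415} = \frac{1}{27200 - 46415} = \frac{1}{-19215} = - \frac{1}{19215}$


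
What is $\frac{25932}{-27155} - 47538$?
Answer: $- \frac{1290920322}{27155} \approx -47539.0$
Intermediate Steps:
$\frac{25932}{-27155} - 47538 = 25932 \left(- \frac{1}{27155}\right) - 47538 = - \frac{25932}{27155} - 47538 = - \frac{1290920322}{27155}$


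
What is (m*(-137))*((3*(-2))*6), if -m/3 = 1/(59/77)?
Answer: -1139292/59 ≈ -19310.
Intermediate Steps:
m = -231/59 (m = -3/(59/77) = -3/(59*(1/77)) = -3/59/77 = -3*77/59 = -231/59 ≈ -3.9153)
(m*(-137))*((3*(-2))*6) = (-231/59*(-137))*((3*(-2))*6) = 31647*(-6*6)/59 = (31647/59)*(-36) = -1139292/59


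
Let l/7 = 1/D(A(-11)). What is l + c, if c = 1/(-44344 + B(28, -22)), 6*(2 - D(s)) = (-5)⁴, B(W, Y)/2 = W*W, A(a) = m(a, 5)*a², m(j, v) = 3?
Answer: -1797205/26221688 ≈ -0.068539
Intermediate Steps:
A(a) = 3*a²
B(W, Y) = 2*W² (B(W, Y) = 2*(W*W) = 2*W²)
D(s) = -613/6 (D(s) = 2 - ⅙*(-5)⁴ = 2 - ⅙*625 = 2 - 625/6 = -613/6)
c = -1/42776 (c = 1/(-44344 + 2*28²) = 1/(-44344 + 2*784) = 1/(-44344 + 1568) = 1/(-42776) = -1/42776 ≈ -2.3378e-5)
l = -42/613 (l = 7/(-613/6) = 7*(-6/613) = -42/613 ≈ -0.068516)
l + c = -42/613 - 1/42776 = -1797205/26221688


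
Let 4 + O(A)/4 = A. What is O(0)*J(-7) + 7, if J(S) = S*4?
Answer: 455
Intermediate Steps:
J(S) = 4*S
O(A) = -16 + 4*A
O(0)*J(-7) + 7 = (-16 + 4*0)*(4*(-7)) + 7 = (-16 + 0)*(-28) + 7 = -16*(-28) + 7 = 448 + 7 = 455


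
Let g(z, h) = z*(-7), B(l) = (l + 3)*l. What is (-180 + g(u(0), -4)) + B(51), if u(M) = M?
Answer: 2574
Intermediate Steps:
B(l) = l*(3 + l) (B(l) = (3 + l)*l = l*(3 + l))
g(z, h) = -7*z
(-180 + g(u(0), -4)) + B(51) = (-180 - 7*0) + 51*(3 + 51) = (-180 + 0) + 51*54 = -180 + 2754 = 2574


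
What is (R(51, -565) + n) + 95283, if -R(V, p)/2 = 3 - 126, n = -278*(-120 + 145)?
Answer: 88579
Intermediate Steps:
n = -6950 (n = -278*25 = -6950)
R(V, p) = 246 (R(V, p) = -2*(3 - 126) = -2*(-123) = 246)
(R(51, -565) + n) + 95283 = (246 - 6950) + 95283 = -6704 + 95283 = 88579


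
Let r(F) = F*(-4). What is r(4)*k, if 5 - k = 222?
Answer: 3472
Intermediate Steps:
k = -217 (k = 5 - 1*222 = 5 - 222 = -217)
r(F) = -4*F
r(4)*k = -4*4*(-217) = -16*(-217) = 3472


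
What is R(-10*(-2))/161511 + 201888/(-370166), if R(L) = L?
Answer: -16299864724/29892940413 ≈ -0.54527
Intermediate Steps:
R(-10*(-2))/161511 + 201888/(-370166) = -10*(-2)/161511 + 201888/(-370166) = 20*(1/161511) + 201888*(-1/370166) = 20/161511 - 100944/185083 = -16299864724/29892940413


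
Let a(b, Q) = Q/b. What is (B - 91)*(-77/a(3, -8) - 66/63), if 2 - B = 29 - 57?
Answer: -285175/168 ≈ -1697.5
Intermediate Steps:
B = 30 (B = 2 - (29 - 57) = 2 - 1*(-28) = 2 + 28 = 30)
(B - 91)*(-77/a(3, -8) - 66/63) = (30 - 91)*(-77/((-8/3)) - 66/63) = -61*(-77/((-8*1/3)) - 66*1/63) = -61*(-77/(-8/3) - 22/21) = -61*(-77*(-3/8) - 22/21) = -61*(231/8 - 22/21) = -61*4675/168 = -285175/168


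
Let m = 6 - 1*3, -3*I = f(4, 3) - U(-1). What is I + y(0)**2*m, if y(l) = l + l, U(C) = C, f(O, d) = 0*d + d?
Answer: -4/3 ≈ -1.3333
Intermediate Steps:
f(O, d) = d (f(O, d) = 0 + d = d)
y(l) = 2*l
I = -4/3 (I = -(3 - 1*(-1))/3 = -(3 + 1)/3 = -1/3*4 = -4/3 ≈ -1.3333)
m = 3 (m = 6 - 3 = 3)
I + y(0)**2*m = -4/3 + (2*0)**2*3 = -4/3 + 0**2*3 = -4/3 + 0*3 = -4/3 + 0 = -4/3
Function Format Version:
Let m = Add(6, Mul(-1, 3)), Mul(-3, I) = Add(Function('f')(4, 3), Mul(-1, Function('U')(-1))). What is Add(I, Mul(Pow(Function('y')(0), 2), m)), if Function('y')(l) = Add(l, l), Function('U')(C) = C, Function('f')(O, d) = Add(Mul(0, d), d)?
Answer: Rational(-4, 3) ≈ -1.3333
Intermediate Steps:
Function('f')(O, d) = d (Function('f')(O, d) = Add(0, d) = d)
Function('y')(l) = Mul(2, l)
I = Rational(-4, 3) (I = Mul(Rational(-1, 3), Add(3, Mul(-1, -1))) = Mul(Rational(-1, 3), Add(3, 1)) = Mul(Rational(-1, 3), 4) = Rational(-4, 3) ≈ -1.3333)
m = 3 (m = Add(6, -3) = 3)
Add(I, Mul(Pow(Function('y')(0), 2), m)) = Add(Rational(-4, 3), Mul(Pow(Mul(2, 0), 2), 3)) = Add(Rational(-4, 3), Mul(Pow(0, 2), 3)) = Add(Rational(-4, 3), Mul(0, 3)) = Add(Rational(-4, 3), 0) = Rational(-4, 3)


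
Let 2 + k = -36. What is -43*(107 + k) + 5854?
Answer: 2887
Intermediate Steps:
k = -38 (k = -2 - 36 = -38)
-43*(107 + k) + 5854 = -43*(107 - 38) + 5854 = -43*69 + 5854 = -2967 + 5854 = 2887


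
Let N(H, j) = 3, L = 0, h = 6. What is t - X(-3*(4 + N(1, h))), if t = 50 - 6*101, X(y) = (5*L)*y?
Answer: -556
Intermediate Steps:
X(y) = 0 (X(y) = (5*0)*y = 0*y = 0)
t = -556 (t = 50 - 606 = -556)
t - X(-3*(4 + N(1, h))) = -556 - 1*0 = -556 + 0 = -556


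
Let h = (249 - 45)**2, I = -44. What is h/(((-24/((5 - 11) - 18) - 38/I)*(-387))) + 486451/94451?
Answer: -1250099745/23788159 ≈ -52.551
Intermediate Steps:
h = 41616 (h = 204**2 = 41616)
h/(((-24/((5 - 11) - 18) - 38/I)*(-387))) + 486451/94451 = 41616/(((-24/((5 - 11) - 18) - 38/(-44))*(-387))) + 486451/94451 = 41616/(((-24/(-6 - 18) - 38*(-1/44))*(-387))) + 486451*(1/94451) = 41616/(((-24/(-24) + 19/22)*(-387))) + 69493/13493 = 41616/(((-24*(-1/24) + 19/22)*(-387))) + 69493/13493 = 41616/(((1 + 19/22)*(-387))) + 69493/13493 = 41616/(((41/22)*(-387))) + 69493/13493 = 41616/(-15867/22) + 69493/13493 = 41616*(-22/15867) + 69493/13493 = -101728/1763 + 69493/13493 = -1250099745/23788159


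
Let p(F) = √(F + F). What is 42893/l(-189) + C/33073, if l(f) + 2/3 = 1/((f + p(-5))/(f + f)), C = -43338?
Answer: 75996990155400/2362966631 - 72960993*I*√10/285788 ≈ 32162.0 - 807.32*I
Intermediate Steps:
p(F) = √2*√F (p(F) = √(2*F) = √2*√F)
l(f) = -⅔ + 2*f/(f + I*√10) (l(f) = -⅔ + 1/((f + √2*√(-5))/(f + f)) = -⅔ + 1/((f + √2*(I*√5))/((2*f))) = -⅔ + 1/((f + I*√10)*(1/(2*f))) = -⅔ + 1/((f + I*√10)/(2*f)) = -⅔ + 2*f/(f + I*√10))
42893/l(-189) + C/33073 = 42893/((2*(2*(-189) - I*√10)/(3*(-189 + I*√10)))) - 43338/33073 = 42893/((2*(-378 - I*√10)/(3*(-189 + I*√10)))) - 43338*1/33073 = 42893*(3*(-189 + I*√10)/(2*(-378 - I*√10))) - 43338/33073 = 128679*(-189 + I*√10)/(2*(-378 - I*√10)) - 43338/33073 = -43338/33073 + 128679*(-189 + I*√10)/(2*(-378 - I*√10))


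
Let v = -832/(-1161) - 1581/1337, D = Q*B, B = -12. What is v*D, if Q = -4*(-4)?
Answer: 46282048/517419 ≈ 89.448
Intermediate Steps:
Q = 16
D = -192 (D = 16*(-12) = -192)
v = -723157/1552257 (v = -832*(-1/1161) - 1581*1/1337 = 832/1161 - 1581/1337 = -723157/1552257 ≈ -0.46587)
v*D = -723157/1552257*(-192) = 46282048/517419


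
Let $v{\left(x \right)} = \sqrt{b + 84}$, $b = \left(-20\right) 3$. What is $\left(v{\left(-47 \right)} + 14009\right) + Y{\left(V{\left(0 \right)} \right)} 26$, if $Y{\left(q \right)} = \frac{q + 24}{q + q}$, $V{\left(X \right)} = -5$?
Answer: $\frac{69798}{5} + 2 \sqrt{6} \approx 13965.0$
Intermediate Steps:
$b = -60$
$Y{\left(q \right)} = \frac{24 + q}{2 q}$
$v{\left(x \right)} = 2 \sqrt{6}$ ($v{\left(x \right)} = \sqrt{-60 + 84} = \sqrt{24} = 2 \sqrt{6}$)
$\left(v{\left(-47 \right)} + 14009\right) + Y{\left(V{\left(0 \right)} \right)} 26 = \left(2 \sqrt{6} + 14009\right) + \frac{24 - 5}{2 \left(-5\right)} 26 = \left(14009 + 2 \sqrt{6}\right) + \frac{1}{2} \left(- \frac{1}{5}\right) 19 \cdot 26 = \left(14009 + 2 \sqrt{6}\right) - \frac{247}{5} = \frac{69798}{5} + 2 \sqrt{6}$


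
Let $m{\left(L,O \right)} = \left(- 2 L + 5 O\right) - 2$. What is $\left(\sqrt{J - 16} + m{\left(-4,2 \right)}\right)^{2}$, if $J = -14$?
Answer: $\left(16 + i \sqrt{30}\right)^{2} \approx 226.0 + 175.27 i$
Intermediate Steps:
$m{\left(L,O \right)} = -2 - 2 L + 5 O$
$\left(\sqrt{J - 16} + m{\left(-4,2 \right)}\right)^{2} = \left(\sqrt{-14 - 16} - -16\right)^{2} = \left(\sqrt{-14 - 16} + \left(-2 + 8 + 10\right)\right)^{2} = \left(\sqrt{-14 - 16} + 16\right)^{2} = \left(\sqrt{-30} + 16\right)^{2} = \left(i \sqrt{30} + 16\right)^{2} = \left(16 + i \sqrt{30}\right)^{2}$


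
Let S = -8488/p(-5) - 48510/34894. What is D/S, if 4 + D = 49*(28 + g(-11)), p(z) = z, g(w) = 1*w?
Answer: 72317815/147968861 ≈ 0.48874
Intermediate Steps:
g(w) = w
D = 829 (D = -4 + 49*(28 - 11) = -4 + 49*17 = -4 + 833 = 829)
S = 147968861/87235 (S = -8488/(-5) - 48510/34894 = -8488*(-⅕) - 48510*1/34894 = 8488/5 - 24255/17447 = 147968861/87235 ≈ 1696.2)
D/S = 829/(147968861/87235) = 829*(87235/147968861) = 72317815/147968861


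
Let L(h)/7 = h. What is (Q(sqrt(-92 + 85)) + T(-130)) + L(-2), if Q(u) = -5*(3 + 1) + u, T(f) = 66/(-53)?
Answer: -1868/53 + I*sqrt(7) ≈ -35.245 + 2.6458*I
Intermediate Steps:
L(h) = 7*h
T(f) = -66/53 (T(f) = 66*(-1/53) = -66/53)
Q(u) = -20 + u (Q(u) = -5*4 + u = -20 + u)
(Q(sqrt(-92 + 85)) + T(-130)) + L(-2) = ((-20 + sqrt(-92 + 85)) - 66/53) + 7*(-2) = ((-20 + sqrt(-7)) - 66/53) - 14 = ((-20 + I*sqrt(7)) - 66/53) - 14 = (-1126/53 + I*sqrt(7)) - 14 = -1868/53 + I*sqrt(7)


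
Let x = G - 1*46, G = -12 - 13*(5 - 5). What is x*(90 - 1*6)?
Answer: -4872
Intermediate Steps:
G = -12 (G = -12 - 13*0 = -12 + 0 = -12)
x = -58 (x = -12 - 1*46 = -12 - 46 = -58)
x*(90 - 1*6) = -58*(90 - 1*6) = -58*(90 - 6) = -58*84 = -4872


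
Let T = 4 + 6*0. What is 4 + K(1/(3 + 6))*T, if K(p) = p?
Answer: 40/9 ≈ 4.4444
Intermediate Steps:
T = 4 (T = 4 + 0 = 4)
4 + K(1/(3 + 6))*T = 4 + 4/(3 + 6) = 4 + 4/9 = 40/9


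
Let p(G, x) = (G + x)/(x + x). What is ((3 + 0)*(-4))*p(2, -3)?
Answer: -2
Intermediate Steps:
p(G, x) = (G + x)/(2*x) (p(G, x) = (G + x)/((2*x)) = (G + x)*(1/(2*x)) = (G + x)/(2*x))
((3 + 0)*(-4))*p(2, -3) = ((3 + 0)*(-4))*((½)*(2 - 3)/(-3)) = (3*(-4))*((½)*(-⅓)*(-1)) = -12*⅙ = -2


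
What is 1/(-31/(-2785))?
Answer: 2785/31 ≈ 89.839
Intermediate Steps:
1/(-31/(-2785)) = 1/(-31*(-1/2785)) = 1/(31/2785) = 2785/31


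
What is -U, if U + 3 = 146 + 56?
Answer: -199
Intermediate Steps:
U = 199 (U = -3 + (146 + 56) = -3 + 202 = 199)
-U = -1*199 = -199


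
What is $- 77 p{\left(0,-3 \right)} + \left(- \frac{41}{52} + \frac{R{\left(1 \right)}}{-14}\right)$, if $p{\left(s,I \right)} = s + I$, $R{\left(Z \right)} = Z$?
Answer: $\frac{83771}{364} \approx 230.14$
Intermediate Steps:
$p{\left(s,I \right)} = I + s$
$- 77 p{\left(0,-3 \right)} + \left(- \frac{41}{52} + \frac{R{\left(1 \right)}}{-14}\right) = - 77 \left(-3 + 0\right) + \left(- \frac{41}{52} + 1 \frac{1}{-14}\right) = \left(-77\right) \left(-3\right) + \left(\left(-41\right) \frac{1}{52} + 1 \left(- \frac{1}{14}\right)\right) = 231 - \frac{313}{364} = \frac{83771}{364}$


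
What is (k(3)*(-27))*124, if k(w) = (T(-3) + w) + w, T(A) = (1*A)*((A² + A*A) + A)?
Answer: 130572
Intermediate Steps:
T(A) = A*(A + 2*A²) (T(A) = A*((A² + A²) + A) = A*(2*A² + A) = A*(A + 2*A²))
k(w) = -45 + 2*w (k(w) = ((-3)²*(1 + 2*(-3)) + w) + w = (9*(1 - 6) + w) + w = (9*(-5) + w) + w = (-45 + w) + w = -45 + 2*w)
(k(3)*(-27))*124 = ((-45 + 2*3)*(-27))*124 = ((-45 + 6)*(-27))*124 = -39*(-27)*124 = 1053*124 = 130572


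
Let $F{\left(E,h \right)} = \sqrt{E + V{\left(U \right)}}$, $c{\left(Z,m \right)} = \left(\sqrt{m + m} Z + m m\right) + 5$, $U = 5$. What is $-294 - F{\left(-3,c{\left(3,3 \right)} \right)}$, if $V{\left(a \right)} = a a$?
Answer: $-294 - \sqrt{22} \approx -298.69$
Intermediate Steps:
$V{\left(a \right)} = a^{2}$
$c{\left(Z,m \right)} = 5 + m^{2} + Z \sqrt{2} \sqrt{m}$ ($c{\left(Z,m \right)} = \left(\sqrt{2 m} Z + m^{2}\right) + 5 = \left(\sqrt{2} \sqrt{m} Z + m^{2}\right) + 5 = \left(Z \sqrt{2} \sqrt{m} + m^{2}\right) + 5 = \left(m^{2} + Z \sqrt{2} \sqrt{m}\right) + 5 = 5 + m^{2} + Z \sqrt{2} \sqrt{m}$)
$F{\left(E,h \right)} = \sqrt{25 + E}$ ($F{\left(E,h \right)} = \sqrt{E + 5^{2}} = \sqrt{E + 25} = \sqrt{25 + E}$)
$-294 - F{\left(-3,c{\left(3,3 \right)} \right)} = -294 - \sqrt{25 - 3} = -294 - \sqrt{22}$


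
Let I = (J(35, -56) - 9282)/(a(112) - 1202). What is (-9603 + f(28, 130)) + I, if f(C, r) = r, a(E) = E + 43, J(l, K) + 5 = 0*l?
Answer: -9908944/1047 ≈ -9464.1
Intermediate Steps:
J(l, K) = -5 (J(l, K) = -5 + 0*l = -5 + 0 = -5)
a(E) = 43 + E
I = 9287/1047 (I = (-5 - 9282)/((43 + 112) - 1202) = -9287/(155 - 1202) = -9287/(-1047) = -9287*(-1/1047) = 9287/1047 ≈ 8.8701)
(-9603 + f(28, 130)) + I = (-9603 + 130) + 9287/1047 = -9473 + 9287/1047 = -9908944/1047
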